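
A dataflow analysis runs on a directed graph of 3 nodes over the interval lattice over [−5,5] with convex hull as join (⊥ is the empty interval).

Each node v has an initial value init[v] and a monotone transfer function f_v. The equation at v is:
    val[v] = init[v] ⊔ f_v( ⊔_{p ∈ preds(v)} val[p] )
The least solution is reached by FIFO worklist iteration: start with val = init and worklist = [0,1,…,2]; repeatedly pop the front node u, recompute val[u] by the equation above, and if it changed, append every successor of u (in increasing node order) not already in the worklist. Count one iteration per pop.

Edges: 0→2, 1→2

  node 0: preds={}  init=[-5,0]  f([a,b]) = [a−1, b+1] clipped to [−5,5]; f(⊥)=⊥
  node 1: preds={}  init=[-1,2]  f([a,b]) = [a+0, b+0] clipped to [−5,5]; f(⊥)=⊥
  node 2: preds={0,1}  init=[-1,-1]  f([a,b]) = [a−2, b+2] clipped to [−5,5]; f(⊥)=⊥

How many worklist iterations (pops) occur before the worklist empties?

Iteration log — 3 steps:
  step 1. node 0  ⊔preds=⊥  new=[-5,0]  stable
  step 2. node 1  ⊔preds=⊥  new=[-1,2]  stable
  step 3. node 2  ⊔preds=[-5,2]  new=[-5,4]  old=[-1,-1]  +wl: 

Least fixpoint reached:
  node 0: [-5,0]
  node 1: [-1,2]
  node 2: [-5,4]

3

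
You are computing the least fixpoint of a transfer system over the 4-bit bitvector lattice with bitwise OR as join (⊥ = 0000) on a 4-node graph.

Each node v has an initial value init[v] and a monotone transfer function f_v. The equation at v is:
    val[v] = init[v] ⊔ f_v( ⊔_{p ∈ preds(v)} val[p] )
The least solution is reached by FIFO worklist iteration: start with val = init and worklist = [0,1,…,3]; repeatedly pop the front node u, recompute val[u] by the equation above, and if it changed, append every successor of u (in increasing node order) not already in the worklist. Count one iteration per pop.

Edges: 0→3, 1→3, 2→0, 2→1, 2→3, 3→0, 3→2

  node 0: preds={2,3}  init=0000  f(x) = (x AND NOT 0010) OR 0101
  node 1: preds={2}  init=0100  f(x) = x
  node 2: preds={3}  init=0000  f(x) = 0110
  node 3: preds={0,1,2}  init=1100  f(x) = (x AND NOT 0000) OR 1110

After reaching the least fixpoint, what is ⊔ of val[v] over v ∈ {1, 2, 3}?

Iteration log — 8 steps:
  step 1. node 0  ⊔preds=1100  new=1101  old=0000  +wl: 
  step 2. node 1  ⊔preds=0000  new=0100  stable
  step 3. node 2  ⊔preds=1100  new=0110  old=0000  +wl: 0,1
  step 4. node 3  ⊔preds=1111  new=1111  old=1100  +wl: 2
  step 5. node 0  ⊔preds=1111  new=1101  stable
  step 6. node 1  ⊔preds=0110  new=0110  old=0100  +wl: 3
  step 7. node 2  ⊔preds=1111  new=0110  stable
  step 8. node 3  ⊔preds=1111  new=1111  stable

Least fixpoint reached:
  node 0: 1101
  node 1: 0110
  node 2: 0110
  node 3: 1111

1111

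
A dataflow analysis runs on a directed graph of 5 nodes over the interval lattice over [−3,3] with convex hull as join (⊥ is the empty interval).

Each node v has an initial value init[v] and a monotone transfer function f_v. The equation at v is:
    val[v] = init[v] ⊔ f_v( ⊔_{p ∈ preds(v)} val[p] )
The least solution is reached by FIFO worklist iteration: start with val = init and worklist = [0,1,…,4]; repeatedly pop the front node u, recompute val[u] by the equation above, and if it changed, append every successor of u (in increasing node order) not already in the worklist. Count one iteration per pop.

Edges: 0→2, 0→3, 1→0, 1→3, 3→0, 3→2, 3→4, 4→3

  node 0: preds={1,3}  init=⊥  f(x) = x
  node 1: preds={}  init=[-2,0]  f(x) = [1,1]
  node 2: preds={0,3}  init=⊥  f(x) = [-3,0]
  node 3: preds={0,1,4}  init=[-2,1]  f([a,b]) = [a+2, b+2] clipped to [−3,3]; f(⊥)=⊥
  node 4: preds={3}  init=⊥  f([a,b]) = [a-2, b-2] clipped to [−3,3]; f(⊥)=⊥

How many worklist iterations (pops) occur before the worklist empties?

8

Trace (8 dequeues):
  [1] u=0 | in [-2,1] | out [-2,1] | prev ⊥ | push {}
  [2] u=1 | in ⊥ | out [-2,1] | prev [-2,0] | push {0}
  [3] u=2 | in [-2,1] | out [-3,0] | prev ⊥ | push {}
  [4] u=3 | in [-2,1] | out [-2,3] | prev [-2,1] | push {2}
  [5] u=4 | in [-2,3] | out [-3,1] | prev ⊥ | push {3}
  [6] u=0 | in [-2,3] | out [-2,3] | prev [-2,1] | push {}
  [7] u=2 | in [-2,3] | out [-3,0] | ==
  [8] u=3 | in [-3,3] | out [-2,3] | ==

Converged values:
  [0] [-2,3]
  [1] [-2,1]
  [2] [-3,0]
  [3] [-2,3]
  [4] [-3,1]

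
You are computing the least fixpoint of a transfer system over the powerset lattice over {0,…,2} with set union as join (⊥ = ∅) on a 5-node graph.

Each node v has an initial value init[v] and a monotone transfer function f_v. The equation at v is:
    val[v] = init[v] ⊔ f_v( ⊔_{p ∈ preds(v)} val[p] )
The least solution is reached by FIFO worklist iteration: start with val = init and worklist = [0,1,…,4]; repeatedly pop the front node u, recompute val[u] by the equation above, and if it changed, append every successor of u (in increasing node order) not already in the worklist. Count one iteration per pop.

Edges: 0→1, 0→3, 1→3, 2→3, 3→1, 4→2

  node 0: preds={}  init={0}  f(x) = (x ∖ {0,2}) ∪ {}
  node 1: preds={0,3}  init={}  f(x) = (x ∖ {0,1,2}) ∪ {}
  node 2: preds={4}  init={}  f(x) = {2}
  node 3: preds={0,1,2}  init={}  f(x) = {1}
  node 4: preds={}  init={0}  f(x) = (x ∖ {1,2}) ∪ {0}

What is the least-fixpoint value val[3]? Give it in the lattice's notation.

Trace (6 dequeues):
  [1] u=0 | in {} | out {0} | ==
  [2] u=1 | in {0} | out {} | ==
  [3] u=2 | in {0} | out {2} | prev {} | push {}
  [4] u=3 | in {0,2} | out {1} | prev {} | push {1}
  [5] u=4 | in {} | out {0} | ==
  [6] u=1 | in {0,1} | out {} | ==

Converged values:
  [0] {0}
  [1] {}
  [2] {2}
  [3] {1}
  [4] {0}

{1}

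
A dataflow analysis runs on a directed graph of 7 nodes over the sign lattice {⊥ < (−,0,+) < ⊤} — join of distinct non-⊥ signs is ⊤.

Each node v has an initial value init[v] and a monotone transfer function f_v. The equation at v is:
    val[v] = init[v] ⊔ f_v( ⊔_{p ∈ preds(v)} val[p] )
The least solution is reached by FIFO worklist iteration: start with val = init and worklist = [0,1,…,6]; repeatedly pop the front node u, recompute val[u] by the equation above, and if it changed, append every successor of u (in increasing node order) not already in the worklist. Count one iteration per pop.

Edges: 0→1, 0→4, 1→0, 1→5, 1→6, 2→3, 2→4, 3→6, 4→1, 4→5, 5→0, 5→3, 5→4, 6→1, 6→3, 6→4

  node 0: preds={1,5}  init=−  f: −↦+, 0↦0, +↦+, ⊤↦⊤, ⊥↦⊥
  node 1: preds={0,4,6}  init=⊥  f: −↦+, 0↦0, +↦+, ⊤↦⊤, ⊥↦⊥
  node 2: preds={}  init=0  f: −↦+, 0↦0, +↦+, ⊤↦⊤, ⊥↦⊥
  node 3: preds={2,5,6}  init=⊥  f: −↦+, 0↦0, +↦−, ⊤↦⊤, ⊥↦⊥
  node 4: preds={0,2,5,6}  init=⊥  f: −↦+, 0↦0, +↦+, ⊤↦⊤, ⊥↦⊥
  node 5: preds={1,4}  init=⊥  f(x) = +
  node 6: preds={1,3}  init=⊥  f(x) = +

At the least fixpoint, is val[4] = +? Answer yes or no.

no

Iteration log — 14 steps:
  step 1. node 0  ⊔preds=⊥  new=−  stable
  step 2. node 1  ⊔preds=−  new=+  old=⊥  +wl: 0
  step 3. node 2  ⊔preds=⊥  new=0  stable
  step 4. node 3  ⊔preds=0  new=0  old=⊥  +wl: 
  step 5. node 4  ⊔preds=⊤  new=⊤  old=⊥  +wl: 1
  step 6. node 5  ⊔preds=⊤  new=+  old=⊥  +wl: 3,4
  step 7. node 6  ⊔preds=⊤  new=+  old=⊥  +wl: 
  step 8. node 0  ⊔preds=+  new=⊤  old=−  +wl: 
  step 9. node 1  ⊔preds=⊤  new=⊤  old=+  +wl: 0,5,6
  step 10. node 3  ⊔preds=⊤  new=⊤  old=0  +wl: 
  step 11. node 4  ⊔preds=⊤  new=⊤  stable
  step 12. node 0  ⊔preds=⊤  new=⊤  stable
  step 13. node 5  ⊔preds=⊤  new=+  stable
  step 14. node 6  ⊔preds=⊤  new=+  stable

Least fixpoint reached:
  node 0: ⊤
  node 1: ⊤
  node 2: 0
  node 3: ⊤
  node 4: ⊤
  node 5: +
  node 6: +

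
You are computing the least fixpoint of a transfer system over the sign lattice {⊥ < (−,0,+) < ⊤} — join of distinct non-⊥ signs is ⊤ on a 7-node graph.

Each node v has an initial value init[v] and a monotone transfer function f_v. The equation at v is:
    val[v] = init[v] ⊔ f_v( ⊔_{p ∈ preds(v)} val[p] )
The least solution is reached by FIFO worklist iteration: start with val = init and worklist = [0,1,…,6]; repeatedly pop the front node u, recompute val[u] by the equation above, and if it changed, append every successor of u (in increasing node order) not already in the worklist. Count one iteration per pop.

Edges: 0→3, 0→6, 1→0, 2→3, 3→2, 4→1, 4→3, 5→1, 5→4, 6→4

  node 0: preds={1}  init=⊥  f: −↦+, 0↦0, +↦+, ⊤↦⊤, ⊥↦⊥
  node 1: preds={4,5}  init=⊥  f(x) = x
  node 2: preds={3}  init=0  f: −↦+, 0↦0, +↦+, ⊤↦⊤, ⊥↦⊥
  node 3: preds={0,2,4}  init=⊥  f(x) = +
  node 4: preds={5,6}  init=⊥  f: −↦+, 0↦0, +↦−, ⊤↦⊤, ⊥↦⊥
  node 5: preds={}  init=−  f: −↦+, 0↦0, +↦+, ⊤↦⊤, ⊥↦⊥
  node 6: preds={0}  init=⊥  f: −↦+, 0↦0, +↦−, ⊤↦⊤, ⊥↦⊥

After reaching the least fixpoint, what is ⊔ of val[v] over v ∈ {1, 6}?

⊤

Trace (19 dequeues):
  [1] u=0 | in ⊥ | out ⊥ | ==
  [2] u=1 | in − | out − | prev ⊥ | push {0}
  [3] u=2 | in ⊥ | out 0 | ==
  [4] u=3 | in 0 | out + | prev ⊥ | push {2}
  [5] u=4 | in − | out + | prev ⊥ | push {1,3}
  [6] u=5 | in ⊥ | out − | ==
  [7] u=6 | in ⊥ | out ⊥ | ==
  [8] u=0 | in − | out + | prev ⊥ | push {6}
  [9] u=2 | in + | out ⊤ | prev 0 | push {}
  [10] u=1 | in ⊤ | out ⊤ | prev − | push {0}
  [11] u=3 | in ⊤ | out + | ==
  [12] u=6 | in + | out − | prev ⊥ | push {4}
  [13] u=0 | in ⊤ | out ⊤ | prev + | push {3,6}
  [14] u=4 | in − | out + | ==
  [15] u=3 | in ⊤ | out + | ==
  [16] u=6 | in ⊤ | out ⊤ | prev − | push {4}
  [17] u=4 | in ⊤ | out ⊤ | prev + | push {1,3}
  [18] u=1 | in ⊤ | out ⊤ | ==
  [19] u=3 | in ⊤ | out + | ==

Converged values:
  [0] ⊤
  [1] ⊤
  [2] ⊤
  [3] +
  [4] ⊤
  [5] −
  [6] ⊤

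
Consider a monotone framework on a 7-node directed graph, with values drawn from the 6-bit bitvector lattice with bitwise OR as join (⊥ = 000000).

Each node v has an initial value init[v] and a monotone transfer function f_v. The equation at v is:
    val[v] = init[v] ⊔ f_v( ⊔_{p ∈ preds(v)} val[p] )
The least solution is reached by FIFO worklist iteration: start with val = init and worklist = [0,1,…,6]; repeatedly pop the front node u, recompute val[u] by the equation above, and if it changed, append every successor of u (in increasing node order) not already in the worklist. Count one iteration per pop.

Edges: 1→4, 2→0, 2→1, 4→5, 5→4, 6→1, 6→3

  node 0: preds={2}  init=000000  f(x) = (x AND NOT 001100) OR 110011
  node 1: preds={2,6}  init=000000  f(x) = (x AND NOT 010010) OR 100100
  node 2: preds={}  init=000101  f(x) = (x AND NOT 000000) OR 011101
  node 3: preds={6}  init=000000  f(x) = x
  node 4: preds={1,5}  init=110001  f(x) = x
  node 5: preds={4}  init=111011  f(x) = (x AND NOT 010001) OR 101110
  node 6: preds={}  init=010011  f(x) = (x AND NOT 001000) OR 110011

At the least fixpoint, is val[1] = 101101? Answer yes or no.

Iteration log — 11 steps:
  step 1. node 0  ⊔preds=000101  new=110011  old=000000  +wl: 
  step 2. node 1  ⊔preds=010111  new=100101  old=000000  +wl: 
  step 3. node 2  ⊔preds=000000  new=011101  old=000101  +wl: 0,1
  step 4. node 3  ⊔preds=010011  new=010011  old=000000  +wl: 
  step 5. node 4  ⊔preds=111111  new=111111  old=110001  +wl: 
  step 6. node 5  ⊔preds=111111  new=111111  old=111011  +wl: 4
  step 7. node 6  ⊔preds=000000  new=110011  old=010011  +wl: 3
  step 8. node 0  ⊔preds=011101  new=110011  stable
  step 9. node 1  ⊔preds=111111  new=101101  old=100101  +wl: 
  step 10. node 4  ⊔preds=111111  new=111111  stable
  step 11. node 3  ⊔preds=110011  new=110011  old=010011  +wl: 

Least fixpoint reached:
  node 0: 110011
  node 1: 101101
  node 2: 011101
  node 3: 110011
  node 4: 111111
  node 5: 111111
  node 6: 110011

yes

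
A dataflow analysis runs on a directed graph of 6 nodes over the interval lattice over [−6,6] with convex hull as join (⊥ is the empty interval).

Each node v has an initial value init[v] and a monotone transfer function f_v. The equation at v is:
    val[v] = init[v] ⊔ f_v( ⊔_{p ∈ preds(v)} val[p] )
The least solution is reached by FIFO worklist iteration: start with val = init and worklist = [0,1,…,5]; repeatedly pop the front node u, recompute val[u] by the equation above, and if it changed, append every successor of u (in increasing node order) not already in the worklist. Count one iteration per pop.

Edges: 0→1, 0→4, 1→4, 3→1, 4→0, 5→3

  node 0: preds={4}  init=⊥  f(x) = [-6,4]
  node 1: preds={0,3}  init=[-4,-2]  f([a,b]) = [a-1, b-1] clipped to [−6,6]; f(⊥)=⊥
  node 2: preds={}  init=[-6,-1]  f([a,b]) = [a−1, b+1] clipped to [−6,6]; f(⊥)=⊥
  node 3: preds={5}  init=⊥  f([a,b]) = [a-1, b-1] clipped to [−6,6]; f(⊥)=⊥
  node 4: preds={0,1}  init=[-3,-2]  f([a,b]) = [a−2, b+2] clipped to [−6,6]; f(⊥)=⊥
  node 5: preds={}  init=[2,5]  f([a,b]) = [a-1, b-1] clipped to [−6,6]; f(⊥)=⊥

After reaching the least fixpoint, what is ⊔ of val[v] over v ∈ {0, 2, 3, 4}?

[-6,6]

Iteration log — 8 steps:
  step 1. node 0  ⊔preds=[-3,-2]  new=[-6,4]  old=⊥  +wl: 
  step 2. node 1  ⊔preds=[-6,4]  new=[-6,3]  old=[-4,-2]  +wl: 
  step 3. node 2  ⊔preds=⊥  new=[-6,-1]  stable
  step 4. node 3  ⊔preds=[2,5]  new=[1,4]  old=⊥  +wl: 1
  step 5. node 4  ⊔preds=[-6,4]  new=[-6,6]  old=[-3,-2]  +wl: 0
  step 6. node 5  ⊔preds=⊥  new=[2,5]  stable
  step 7. node 1  ⊔preds=[-6,4]  new=[-6,3]  stable
  step 8. node 0  ⊔preds=[-6,6]  new=[-6,4]  stable

Least fixpoint reached:
  node 0: [-6,4]
  node 1: [-6,3]
  node 2: [-6,-1]
  node 3: [1,4]
  node 4: [-6,6]
  node 5: [2,5]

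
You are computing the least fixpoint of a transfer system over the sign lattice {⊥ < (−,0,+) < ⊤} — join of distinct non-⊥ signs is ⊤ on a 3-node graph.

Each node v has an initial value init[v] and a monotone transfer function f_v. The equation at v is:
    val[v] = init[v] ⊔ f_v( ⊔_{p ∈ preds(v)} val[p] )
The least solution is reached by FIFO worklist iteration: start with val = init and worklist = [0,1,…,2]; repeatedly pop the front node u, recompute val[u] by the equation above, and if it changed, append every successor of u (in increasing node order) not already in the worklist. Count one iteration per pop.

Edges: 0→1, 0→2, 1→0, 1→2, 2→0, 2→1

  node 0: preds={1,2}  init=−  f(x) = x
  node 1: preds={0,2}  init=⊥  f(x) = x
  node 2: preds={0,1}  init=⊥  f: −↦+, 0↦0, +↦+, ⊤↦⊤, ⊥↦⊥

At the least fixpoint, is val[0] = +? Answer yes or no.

no

Trace (8 dequeues):
  [1] u=0 | in ⊥ | out − | ==
  [2] u=1 | in − | out − | prev ⊥ | push {0}
  [3] u=2 | in − | out + | prev ⊥ | push {1}
  [4] u=0 | in ⊤ | out ⊤ | prev − | push {2}
  [5] u=1 | in ⊤ | out ⊤ | prev − | push {0}
  [6] u=2 | in ⊤ | out ⊤ | prev + | push {1}
  [7] u=0 | in ⊤ | out ⊤ | ==
  [8] u=1 | in ⊤ | out ⊤ | ==

Converged values:
  [0] ⊤
  [1] ⊤
  [2] ⊤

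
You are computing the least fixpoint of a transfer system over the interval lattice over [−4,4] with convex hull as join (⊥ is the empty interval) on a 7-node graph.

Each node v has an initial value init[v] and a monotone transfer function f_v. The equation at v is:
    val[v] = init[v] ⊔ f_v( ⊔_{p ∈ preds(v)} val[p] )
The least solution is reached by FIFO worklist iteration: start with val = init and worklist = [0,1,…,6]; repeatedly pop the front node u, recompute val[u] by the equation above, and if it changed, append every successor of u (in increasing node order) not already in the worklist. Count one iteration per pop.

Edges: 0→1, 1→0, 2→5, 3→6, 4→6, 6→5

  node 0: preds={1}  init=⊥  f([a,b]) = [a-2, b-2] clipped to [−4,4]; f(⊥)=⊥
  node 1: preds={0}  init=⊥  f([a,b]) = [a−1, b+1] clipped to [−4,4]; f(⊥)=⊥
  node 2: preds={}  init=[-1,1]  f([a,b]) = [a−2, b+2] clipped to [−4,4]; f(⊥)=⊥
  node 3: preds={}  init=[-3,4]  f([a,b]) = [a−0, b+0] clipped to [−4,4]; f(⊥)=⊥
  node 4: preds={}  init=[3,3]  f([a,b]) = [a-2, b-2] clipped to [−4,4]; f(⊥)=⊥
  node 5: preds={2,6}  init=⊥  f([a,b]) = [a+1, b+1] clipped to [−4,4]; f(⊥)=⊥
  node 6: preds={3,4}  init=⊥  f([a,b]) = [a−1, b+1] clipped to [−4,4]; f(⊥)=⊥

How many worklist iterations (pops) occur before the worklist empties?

8

Worklist (8 pops):
  #1 pop 0: in=⊥ → ⊥ (no change)
  #2 pop 1: in=⊥ → ⊥ (no change)
  #3 pop 2: in=⊥ → [-1,1] (no change)
  #4 pop 3: in=⊥ → [-3,4] (no change)
  #5 pop 4: in=⊥ → [3,3] (no change)
  #6 pop 5: in=[-1,1] → [0,2] (was ⊥); enqueue []
  #7 pop 6: in=[-3,4] → [-4,4] (was ⊥); enqueue [5]
  #8 pop 5: in=[-4,4] → [-3,4] (was [0,2]); enqueue []

Fixpoint:
  val[0] = ⊥
  val[1] = ⊥
  val[2] = [-1,1]
  val[3] = [-3,4]
  val[4] = [3,3]
  val[5] = [-3,4]
  val[6] = [-4,4]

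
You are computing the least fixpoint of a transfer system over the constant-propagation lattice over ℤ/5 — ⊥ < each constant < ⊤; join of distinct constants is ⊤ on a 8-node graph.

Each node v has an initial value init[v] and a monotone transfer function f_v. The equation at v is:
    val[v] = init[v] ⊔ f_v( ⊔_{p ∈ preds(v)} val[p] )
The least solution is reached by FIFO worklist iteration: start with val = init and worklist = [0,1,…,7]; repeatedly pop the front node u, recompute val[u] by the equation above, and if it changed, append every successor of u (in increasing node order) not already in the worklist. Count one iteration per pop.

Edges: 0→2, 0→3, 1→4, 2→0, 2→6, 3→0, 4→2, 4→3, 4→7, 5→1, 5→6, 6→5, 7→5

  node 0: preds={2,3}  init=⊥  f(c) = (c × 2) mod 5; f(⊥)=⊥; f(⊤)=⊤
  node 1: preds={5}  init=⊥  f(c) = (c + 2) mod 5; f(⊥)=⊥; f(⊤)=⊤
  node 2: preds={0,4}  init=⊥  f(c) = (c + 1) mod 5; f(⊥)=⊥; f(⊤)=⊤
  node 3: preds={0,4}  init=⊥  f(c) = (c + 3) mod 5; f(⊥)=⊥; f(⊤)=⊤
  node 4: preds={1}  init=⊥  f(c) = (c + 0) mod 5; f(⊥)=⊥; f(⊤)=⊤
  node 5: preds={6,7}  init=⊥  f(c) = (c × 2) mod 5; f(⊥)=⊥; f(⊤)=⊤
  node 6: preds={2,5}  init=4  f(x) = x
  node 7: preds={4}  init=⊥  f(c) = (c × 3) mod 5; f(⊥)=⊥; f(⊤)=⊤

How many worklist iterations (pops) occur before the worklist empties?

26

Iteration log — 26 steps:
  step 1. node 0  ⊔preds=⊥  new=⊥  stable
  step 2. node 1  ⊔preds=⊥  new=⊥  stable
  step 3. node 2  ⊔preds=⊥  new=⊥  stable
  step 4. node 3  ⊔preds=⊥  new=⊥  stable
  step 5. node 4  ⊔preds=⊥  new=⊥  stable
  step 6. node 5  ⊔preds=4  new=3  old=⊥  +wl: 1
  step 7. node 6  ⊔preds=3  new=⊤  old=4  +wl: 5
  step 8. node 7  ⊔preds=⊥  new=⊥  stable
  step 9. node 1  ⊔preds=3  new=0  old=⊥  +wl: 4
  step 10. node 5  ⊔preds=⊤  new=⊤  old=3  +wl: 1,6
  step 11. node 4  ⊔preds=0  new=0  old=⊥  +wl: 2,3,7
  step 12. node 1  ⊔preds=⊤  new=⊤  old=0  +wl: 4
  step 13. node 6  ⊔preds=⊤  new=⊤  stable
  step 14. node 2  ⊔preds=0  new=1  old=⊥  +wl: 0,6
  step 15. node 3  ⊔preds=0  new=3  old=⊥  +wl: 
  step 16. node 7  ⊔preds=0  new=0  old=⊥  +wl: 5
  step 17. node 4  ⊔preds=⊤  new=⊤  old=0  +wl: 2,3,7
  step 18. node 0  ⊔preds=⊤  new=⊤  old=⊥  +wl: 
  step 19. node 6  ⊔preds=⊤  new=⊤  stable
  step 20. node 5  ⊔preds=⊤  new=⊤  stable
  step 21. node 2  ⊔preds=⊤  new=⊤  old=1  +wl: 0,6
  step 22. node 3  ⊔preds=⊤  new=⊤  old=3  +wl: 
  step 23. node 7  ⊔preds=⊤  new=⊤  old=0  +wl: 5
  step 24. node 0  ⊔preds=⊤  new=⊤  stable
  step 25. node 6  ⊔preds=⊤  new=⊤  stable
  step 26. node 5  ⊔preds=⊤  new=⊤  stable

Least fixpoint reached:
  node 0: ⊤
  node 1: ⊤
  node 2: ⊤
  node 3: ⊤
  node 4: ⊤
  node 5: ⊤
  node 6: ⊤
  node 7: ⊤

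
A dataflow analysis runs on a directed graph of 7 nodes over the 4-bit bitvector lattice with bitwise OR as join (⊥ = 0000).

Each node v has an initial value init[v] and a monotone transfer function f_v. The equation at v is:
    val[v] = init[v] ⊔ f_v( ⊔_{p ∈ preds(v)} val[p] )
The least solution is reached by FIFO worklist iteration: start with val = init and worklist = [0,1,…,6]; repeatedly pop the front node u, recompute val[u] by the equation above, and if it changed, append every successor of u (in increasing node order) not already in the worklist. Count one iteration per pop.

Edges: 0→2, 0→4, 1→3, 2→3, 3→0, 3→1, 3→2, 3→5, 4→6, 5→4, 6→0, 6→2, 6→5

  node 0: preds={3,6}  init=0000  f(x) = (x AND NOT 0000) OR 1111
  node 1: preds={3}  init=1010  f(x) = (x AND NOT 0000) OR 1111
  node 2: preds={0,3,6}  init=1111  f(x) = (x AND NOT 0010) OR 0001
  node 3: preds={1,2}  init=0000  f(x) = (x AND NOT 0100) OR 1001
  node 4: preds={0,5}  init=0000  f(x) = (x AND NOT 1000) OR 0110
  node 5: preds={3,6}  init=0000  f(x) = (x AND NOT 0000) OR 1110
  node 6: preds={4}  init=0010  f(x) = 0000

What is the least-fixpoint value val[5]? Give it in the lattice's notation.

1111

Trace (11 dequeues):
  [1] u=0 | in 0010 | out 1111 | prev 0000 | push {}
  [2] u=1 | in 0000 | out 1111 | prev 1010 | push {}
  [3] u=2 | in 1111 | out 1111 | ==
  [4] u=3 | in 1111 | out 1011 | prev 0000 | push {0,1,2}
  [5] u=4 | in 1111 | out 0111 | prev 0000 | push {}
  [6] u=5 | in 1011 | out 1111 | prev 0000 | push {4}
  [7] u=6 | in 0111 | out 0010 | ==
  [8] u=0 | in 1011 | out 1111 | ==
  [9] u=1 | in 1011 | out 1111 | ==
  [10] u=2 | in 1111 | out 1111 | ==
  [11] u=4 | in 1111 | out 0111 | ==

Converged values:
  [0] 1111
  [1] 1111
  [2] 1111
  [3] 1011
  [4] 0111
  [5] 1111
  [6] 0010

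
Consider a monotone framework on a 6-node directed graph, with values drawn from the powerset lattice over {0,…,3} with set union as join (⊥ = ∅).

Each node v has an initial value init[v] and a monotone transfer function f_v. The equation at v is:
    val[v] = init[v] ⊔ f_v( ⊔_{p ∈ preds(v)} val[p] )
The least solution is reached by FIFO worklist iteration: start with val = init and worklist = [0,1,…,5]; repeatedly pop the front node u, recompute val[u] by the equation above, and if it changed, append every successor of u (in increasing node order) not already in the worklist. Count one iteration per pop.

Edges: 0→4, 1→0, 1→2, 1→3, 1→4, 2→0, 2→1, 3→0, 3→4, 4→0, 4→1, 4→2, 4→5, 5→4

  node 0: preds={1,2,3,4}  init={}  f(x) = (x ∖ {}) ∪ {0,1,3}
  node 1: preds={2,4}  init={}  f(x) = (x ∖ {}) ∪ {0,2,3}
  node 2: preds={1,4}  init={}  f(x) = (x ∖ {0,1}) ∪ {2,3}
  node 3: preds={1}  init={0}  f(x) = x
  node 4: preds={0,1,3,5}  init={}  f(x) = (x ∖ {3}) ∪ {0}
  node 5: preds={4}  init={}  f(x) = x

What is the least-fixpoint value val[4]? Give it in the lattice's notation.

Iteration log — 14 steps:
  step 1. node 0  ⊔preds={0}  new={0,1,3}  old={}  +wl: 
  step 2. node 1  ⊔preds={}  new={0,2,3}  old={}  +wl: 0
  step 3. node 2  ⊔preds={0,2,3}  new={2,3}  old={}  +wl: 1
  step 4. node 3  ⊔preds={0,2,3}  new={0,2,3}  old={0}  +wl: 
  step 5. node 4  ⊔preds={0,1,2,3}  new={0,1,2}  old={}  +wl: 2
  step 6. node 5  ⊔preds={0,1,2}  new={0,1,2}  old={}  +wl: 4
  step 7. node 0  ⊔preds={0,1,2,3}  new={0,1,2,3}  old={0,1,3}  +wl: 
  step 8. node 1  ⊔preds={0,1,2,3}  new={0,1,2,3}  old={0,2,3}  +wl: 0,3
  step 9. node 2  ⊔preds={0,1,2,3}  new={2,3}  stable
  step 10. node 4  ⊔preds={0,1,2,3}  new={0,1,2}  stable
  step 11. node 0  ⊔preds={0,1,2,3}  new={0,1,2,3}  stable
  step 12. node 3  ⊔preds={0,1,2,3}  new={0,1,2,3}  old={0,2,3}  +wl: 0,4
  step 13. node 0  ⊔preds={0,1,2,3}  new={0,1,2,3}  stable
  step 14. node 4  ⊔preds={0,1,2,3}  new={0,1,2}  stable

Least fixpoint reached:
  node 0: {0,1,2,3}
  node 1: {0,1,2,3}
  node 2: {2,3}
  node 3: {0,1,2,3}
  node 4: {0,1,2}
  node 5: {0,1,2}

{0,1,2}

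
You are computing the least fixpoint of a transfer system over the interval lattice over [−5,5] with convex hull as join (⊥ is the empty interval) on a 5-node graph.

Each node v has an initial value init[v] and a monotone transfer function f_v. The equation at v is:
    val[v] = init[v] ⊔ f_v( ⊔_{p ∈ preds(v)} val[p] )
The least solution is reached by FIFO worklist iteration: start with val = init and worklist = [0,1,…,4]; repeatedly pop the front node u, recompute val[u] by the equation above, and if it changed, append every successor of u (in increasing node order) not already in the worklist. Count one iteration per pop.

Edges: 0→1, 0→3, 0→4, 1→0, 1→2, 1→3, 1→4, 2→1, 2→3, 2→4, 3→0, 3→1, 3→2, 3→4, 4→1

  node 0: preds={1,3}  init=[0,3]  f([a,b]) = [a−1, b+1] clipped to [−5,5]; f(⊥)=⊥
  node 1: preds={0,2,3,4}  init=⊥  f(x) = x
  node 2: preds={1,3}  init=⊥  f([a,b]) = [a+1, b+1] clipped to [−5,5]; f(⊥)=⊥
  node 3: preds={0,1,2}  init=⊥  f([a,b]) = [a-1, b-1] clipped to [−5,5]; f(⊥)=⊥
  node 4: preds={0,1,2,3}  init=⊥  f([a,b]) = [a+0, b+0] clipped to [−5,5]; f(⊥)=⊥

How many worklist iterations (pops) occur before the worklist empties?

Trace (22 dequeues):
  [1] u=0 | in ⊥ | out [0,3] | ==
  [2] u=1 | in [0,3] | out [0,3] | prev ⊥ | push {0}
  [3] u=2 | in [0,3] | out [1,4] | prev ⊥ | push {1}
  [4] u=3 | in [0,4] | out [-1,3] | prev ⊥ | push {2}
  [5] u=4 | in [-1,4] | out [-1,4] | prev ⊥ | push {}
  [6] u=0 | in [-1,3] | out [-2,4] | prev [0,3] | push {3,4}
  [7] u=1 | in [-2,4] | out [-2,4] | prev [0,3] | push {0}
  [8] u=2 | in [-2,4] | out [-1,5] | prev [1,4] | push {1}
  [9] u=3 | in [-2,5] | out [-3,4] | prev [-1,3] | push {2}
  [10] u=4 | in [-3,5] | out [-3,5] | prev [-1,4] | push {}
  [11] u=0 | in [-3,4] | out [-4,5] | prev [-2,4] | push {3,4}
  [12] u=1 | in [-4,5] | out [-4,5] | prev [-2,4] | push {0}
  [13] u=2 | in [-4,5] | out [-3,5] | prev [-1,5] | push {1}
  [14] u=3 | in [-4,5] | out [-5,4] | prev [-3,4] | push {2}
  [15] u=4 | in [-5,5] | out [-5,5] | prev [-3,5] | push {}
  [16] u=0 | in [-5,5] | out [-5,5] | prev [-4,5] | push {3,4}
  [17] u=1 | in [-5,5] | out [-5,5] | prev [-4,5] | push {0}
  [18] u=2 | in [-5,5] | out [-4,5] | prev [-3,5] | push {1}
  [19] u=3 | in [-5,5] | out [-5,4] | ==
  [20] u=4 | in [-5,5] | out [-5,5] | ==
  [21] u=0 | in [-5,5] | out [-5,5] | ==
  [22] u=1 | in [-5,5] | out [-5,5] | ==

Converged values:
  [0] [-5,5]
  [1] [-5,5]
  [2] [-4,5]
  [3] [-5,4]
  [4] [-5,5]

22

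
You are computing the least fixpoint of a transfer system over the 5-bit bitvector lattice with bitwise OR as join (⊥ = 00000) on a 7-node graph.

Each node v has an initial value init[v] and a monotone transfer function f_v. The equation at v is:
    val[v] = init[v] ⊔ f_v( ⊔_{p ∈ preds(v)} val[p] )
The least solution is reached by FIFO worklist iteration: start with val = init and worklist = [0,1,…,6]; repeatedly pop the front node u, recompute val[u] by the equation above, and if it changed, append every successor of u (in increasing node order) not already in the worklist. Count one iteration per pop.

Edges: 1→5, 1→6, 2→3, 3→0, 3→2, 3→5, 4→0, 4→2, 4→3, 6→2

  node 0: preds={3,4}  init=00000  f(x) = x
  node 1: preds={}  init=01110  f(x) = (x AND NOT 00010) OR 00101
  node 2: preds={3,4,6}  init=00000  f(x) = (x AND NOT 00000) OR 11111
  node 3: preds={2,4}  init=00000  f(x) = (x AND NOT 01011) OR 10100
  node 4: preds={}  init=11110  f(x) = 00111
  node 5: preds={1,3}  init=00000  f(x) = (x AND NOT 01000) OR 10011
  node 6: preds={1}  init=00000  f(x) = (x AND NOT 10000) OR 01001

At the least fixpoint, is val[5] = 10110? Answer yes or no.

no

Iteration log — 10 steps:
  step 1. node 0  ⊔preds=11110  new=11110  old=00000  +wl: 
  step 2. node 1  ⊔preds=00000  new=01111  old=01110  +wl: 
  step 3. node 2  ⊔preds=11110  new=11111  old=00000  +wl: 
  step 4. node 3  ⊔preds=11111  new=10100  old=00000  +wl: 0,2
  step 5. node 4  ⊔preds=00000  new=11111  old=11110  +wl: 3
  step 6. node 5  ⊔preds=11111  new=10111  old=00000  +wl: 
  step 7. node 6  ⊔preds=01111  new=01111  old=00000  +wl: 
  step 8. node 0  ⊔preds=11111  new=11111  old=11110  +wl: 
  step 9. node 2  ⊔preds=11111  new=11111  stable
  step 10. node 3  ⊔preds=11111  new=10100  stable

Least fixpoint reached:
  node 0: 11111
  node 1: 01111
  node 2: 11111
  node 3: 10100
  node 4: 11111
  node 5: 10111
  node 6: 01111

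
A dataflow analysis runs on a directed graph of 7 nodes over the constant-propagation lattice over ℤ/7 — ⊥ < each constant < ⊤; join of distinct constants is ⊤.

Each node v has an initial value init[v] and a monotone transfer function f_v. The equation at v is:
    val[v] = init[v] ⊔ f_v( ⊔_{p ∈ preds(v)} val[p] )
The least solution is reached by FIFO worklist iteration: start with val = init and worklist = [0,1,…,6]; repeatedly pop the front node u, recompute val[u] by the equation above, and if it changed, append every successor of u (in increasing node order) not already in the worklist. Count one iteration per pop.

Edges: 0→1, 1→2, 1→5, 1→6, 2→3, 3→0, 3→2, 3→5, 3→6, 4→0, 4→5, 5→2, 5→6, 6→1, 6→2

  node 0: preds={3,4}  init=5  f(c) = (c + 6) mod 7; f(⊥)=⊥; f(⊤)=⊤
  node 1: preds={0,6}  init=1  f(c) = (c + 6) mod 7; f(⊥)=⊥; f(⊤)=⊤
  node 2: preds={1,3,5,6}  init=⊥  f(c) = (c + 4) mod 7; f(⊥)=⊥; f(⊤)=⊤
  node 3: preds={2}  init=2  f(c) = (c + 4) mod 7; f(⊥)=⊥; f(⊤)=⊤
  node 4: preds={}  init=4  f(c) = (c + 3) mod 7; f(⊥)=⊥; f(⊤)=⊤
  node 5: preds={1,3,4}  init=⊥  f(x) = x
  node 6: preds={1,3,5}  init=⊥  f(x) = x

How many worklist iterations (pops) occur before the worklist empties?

10

Worklist (10 pops):
  #1 pop 0: in=⊤ → ⊤ (was 5); enqueue []
  #2 pop 1: in=⊤ → ⊤ (was 1); enqueue []
  #3 pop 2: in=⊤ → ⊤ (was ⊥); enqueue []
  #4 pop 3: in=⊤ → ⊤ (was 2); enqueue [0,2]
  #5 pop 4: in=⊥ → 4 (no change)
  #6 pop 5: in=⊤ → ⊤ (was ⊥); enqueue []
  #7 pop 6: in=⊤ → ⊤ (was ⊥); enqueue [1]
  #8 pop 0: in=⊤ → ⊤ (no change)
  #9 pop 2: in=⊤ → ⊤ (no change)
  #10 pop 1: in=⊤ → ⊤ (no change)

Fixpoint:
  val[0] = ⊤
  val[1] = ⊤
  val[2] = ⊤
  val[3] = ⊤
  val[4] = 4
  val[5] = ⊤
  val[6] = ⊤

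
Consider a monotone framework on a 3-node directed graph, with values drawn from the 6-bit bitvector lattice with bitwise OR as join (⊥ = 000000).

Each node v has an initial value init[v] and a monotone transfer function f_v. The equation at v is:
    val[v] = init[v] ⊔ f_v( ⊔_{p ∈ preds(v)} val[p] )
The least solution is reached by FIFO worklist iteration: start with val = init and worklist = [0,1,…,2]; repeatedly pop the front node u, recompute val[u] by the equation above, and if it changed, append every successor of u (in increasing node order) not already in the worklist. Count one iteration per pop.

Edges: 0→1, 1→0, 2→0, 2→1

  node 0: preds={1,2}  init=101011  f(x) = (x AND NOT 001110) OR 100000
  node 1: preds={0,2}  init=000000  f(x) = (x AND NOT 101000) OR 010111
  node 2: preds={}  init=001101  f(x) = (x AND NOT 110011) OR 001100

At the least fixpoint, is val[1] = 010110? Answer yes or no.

Trace (5 dequeues):
  [1] u=0 | in 001101 | out 101011 | ==
  [2] u=1 | in 101111 | out 010111 | prev 000000 | push {0}
  [3] u=2 | in 000000 | out 001101 | ==
  [4] u=0 | in 011111 | out 111011 | prev 101011 | push {1}
  [5] u=1 | in 111111 | out 010111 | ==

Converged values:
  [0] 111011
  [1] 010111
  [2] 001101

no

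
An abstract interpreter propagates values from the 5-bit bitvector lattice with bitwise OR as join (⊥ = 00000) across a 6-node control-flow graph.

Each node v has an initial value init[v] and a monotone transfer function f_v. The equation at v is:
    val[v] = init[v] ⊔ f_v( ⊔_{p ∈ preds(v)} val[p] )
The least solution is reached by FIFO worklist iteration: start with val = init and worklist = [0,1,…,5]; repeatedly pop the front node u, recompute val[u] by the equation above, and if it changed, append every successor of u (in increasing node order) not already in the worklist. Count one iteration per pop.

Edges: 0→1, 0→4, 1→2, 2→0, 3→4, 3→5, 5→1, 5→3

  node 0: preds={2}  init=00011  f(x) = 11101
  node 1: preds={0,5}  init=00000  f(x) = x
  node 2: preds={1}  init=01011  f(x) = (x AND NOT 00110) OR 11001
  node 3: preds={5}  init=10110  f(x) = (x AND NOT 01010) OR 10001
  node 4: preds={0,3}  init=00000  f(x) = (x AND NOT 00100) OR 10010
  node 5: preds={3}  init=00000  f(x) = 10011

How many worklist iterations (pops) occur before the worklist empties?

Iteration log — 9 steps:
  step 1. node 0  ⊔preds=01011  new=11111  old=00011  +wl: 
  step 2. node 1  ⊔preds=11111  new=11111  old=00000  +wl: 
  step 3. node 2  ⊔preds=11111  new=11011  old=01011  +wl: 0
  step 4. node 3  ⊔preds=00000  new=10111  old=10110  +wl: 
  step 5. node 4  ⊔preds=11111  new=11011  old=00000  +wl: 
  step 6. node 5  ⊔preds=10111  new=10011  old=00000  +wl: 1,3
  step 7. node 0  ⊔preds=11011  new=11111  stable
  step 8. node 1  ⊔preds=11111  new=11111  stable
  step 9. node 3  ⊔preds=10011  new=10111  stable

Least fixpoint reached:
  node 0: 11111
  node 1: 11111
  node 2: 11011
  node 3: 10111
  node 4: 11011
  node 5: 10011

9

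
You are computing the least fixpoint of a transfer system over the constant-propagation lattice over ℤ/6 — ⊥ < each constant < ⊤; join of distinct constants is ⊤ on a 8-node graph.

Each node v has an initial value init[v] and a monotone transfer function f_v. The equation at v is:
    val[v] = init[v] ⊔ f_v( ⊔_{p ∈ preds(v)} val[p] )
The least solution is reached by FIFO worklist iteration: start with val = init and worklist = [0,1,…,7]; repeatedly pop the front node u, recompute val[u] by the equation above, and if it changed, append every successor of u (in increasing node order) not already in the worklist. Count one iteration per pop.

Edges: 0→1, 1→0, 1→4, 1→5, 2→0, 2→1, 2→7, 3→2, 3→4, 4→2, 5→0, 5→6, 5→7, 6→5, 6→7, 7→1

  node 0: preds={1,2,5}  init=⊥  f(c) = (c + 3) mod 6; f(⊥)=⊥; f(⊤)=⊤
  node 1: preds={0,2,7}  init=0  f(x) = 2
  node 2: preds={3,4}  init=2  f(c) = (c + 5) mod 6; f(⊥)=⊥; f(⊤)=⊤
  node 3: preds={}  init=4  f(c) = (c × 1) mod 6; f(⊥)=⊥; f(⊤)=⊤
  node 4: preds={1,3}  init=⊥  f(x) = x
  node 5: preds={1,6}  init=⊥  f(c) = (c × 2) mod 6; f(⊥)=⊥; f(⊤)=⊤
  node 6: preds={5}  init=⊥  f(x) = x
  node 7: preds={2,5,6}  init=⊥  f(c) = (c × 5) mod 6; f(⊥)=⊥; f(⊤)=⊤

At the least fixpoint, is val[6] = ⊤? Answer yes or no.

yes

Trace (12 dequeues):
  [1] u=0 | in ⊤ | out ⊤ | prev ⊥ | push {}
  [2] u=1 | in ⊤ | out ⊤ | prev 0 | push {0}
  [3] u=2 | in 4 | out ⊤ | prev 2 | push {1}
  [4] u=3 | in ⊥ | out 4 | ==
  [5] u=4 | in ⊤ | out ⊤ | prev ⊥ | push {2}
  [6] u=5 | in ⊤ | out ⊤ | prev ⊥ | push {}
  [7] u=6 | in ⊤ | out ⊤ | prev ⊥ | push {5}
  [8] u=7 | in ⊤ | out ⊤ | prev ⊥ | push {}
  [9] u=0 | in ⊤ | out ⊤ | ==
  [10] u=1 | in ⊤ | out ⊤ | ==
  [11] u=2 | in ⊤ | out ⊤ | ==
  [12] u=5 | in ⊤ | out ⊤ | ==

Converged values:
  [0] ⊤
  [1] ⊤
  [2] ⊤
  [3] 4
  [4] ⊤
  [5] ⊤
  [6] ⊤
  [7] ⊤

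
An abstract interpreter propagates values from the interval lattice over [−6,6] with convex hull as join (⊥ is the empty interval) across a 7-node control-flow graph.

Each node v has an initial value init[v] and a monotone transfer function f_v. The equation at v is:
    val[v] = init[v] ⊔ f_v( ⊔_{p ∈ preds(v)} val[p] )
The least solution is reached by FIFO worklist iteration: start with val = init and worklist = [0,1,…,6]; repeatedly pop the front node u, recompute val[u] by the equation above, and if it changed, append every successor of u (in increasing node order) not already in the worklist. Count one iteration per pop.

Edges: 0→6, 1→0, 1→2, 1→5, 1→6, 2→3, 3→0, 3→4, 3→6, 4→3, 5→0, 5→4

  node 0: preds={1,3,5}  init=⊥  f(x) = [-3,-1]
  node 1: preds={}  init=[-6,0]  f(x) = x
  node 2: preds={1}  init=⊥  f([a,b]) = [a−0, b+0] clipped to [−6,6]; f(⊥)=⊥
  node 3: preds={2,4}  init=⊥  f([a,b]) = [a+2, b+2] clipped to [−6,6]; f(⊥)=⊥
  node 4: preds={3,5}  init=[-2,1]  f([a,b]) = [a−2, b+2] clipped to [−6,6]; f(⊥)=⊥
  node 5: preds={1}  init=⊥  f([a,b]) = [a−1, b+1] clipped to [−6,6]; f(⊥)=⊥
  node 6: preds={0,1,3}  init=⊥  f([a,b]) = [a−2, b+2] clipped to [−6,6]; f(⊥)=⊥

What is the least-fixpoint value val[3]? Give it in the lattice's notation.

Trace (13 dequeues):
  [1] u=0 | in [-6,0] | out [-3,-1] | prev ⊥ | push {}
  [2] u=1 | in ⊥ | out [-6,0] | ==
  [3] u=2 | in [-6,0] | out [-6,0] | prev ⊥ | push {}
  [4] u=3 | in [-6,1] | out [-4,3] | prev ⊥ | push {0}
  [5] u=4 | in [-4,3] | out [-6,5] | prev [-2,1] | push {3}
  [6] u=5 | in [-6,0] | out [-6,1] | prev ⊥ | push {4}
  [7] u=6 | in [-6,3] | out [-6,5] | prev ⊥ | push {}
  [8] u=0 | in [-6,3] | out [-3,-1] | ==
  [9] u=3 | in [-6,5] | out [-4,6] | prev [-4,3] | push {0,6}
  [10] u=4 | in [-6,6] | out [-6,6] | prev [-6,5] | push {3}
  [11] u=0 | in [-6,6] | out [-3,-1] | ==
  [12] u=6 | in [-6,6] | out [-6,6] | prev [-6,5] | push {}
  [13] u=3 | in [-6,6] | out [-4,6] | ==

Converged values:
  [0] [-3,-1]
  [1] [-6,0]
  [2] [-6,0]
  [3] [-4,6]
  [4] [-6,6]
  [5] [-6,1]
  [6] [-6,6]

[-4,6]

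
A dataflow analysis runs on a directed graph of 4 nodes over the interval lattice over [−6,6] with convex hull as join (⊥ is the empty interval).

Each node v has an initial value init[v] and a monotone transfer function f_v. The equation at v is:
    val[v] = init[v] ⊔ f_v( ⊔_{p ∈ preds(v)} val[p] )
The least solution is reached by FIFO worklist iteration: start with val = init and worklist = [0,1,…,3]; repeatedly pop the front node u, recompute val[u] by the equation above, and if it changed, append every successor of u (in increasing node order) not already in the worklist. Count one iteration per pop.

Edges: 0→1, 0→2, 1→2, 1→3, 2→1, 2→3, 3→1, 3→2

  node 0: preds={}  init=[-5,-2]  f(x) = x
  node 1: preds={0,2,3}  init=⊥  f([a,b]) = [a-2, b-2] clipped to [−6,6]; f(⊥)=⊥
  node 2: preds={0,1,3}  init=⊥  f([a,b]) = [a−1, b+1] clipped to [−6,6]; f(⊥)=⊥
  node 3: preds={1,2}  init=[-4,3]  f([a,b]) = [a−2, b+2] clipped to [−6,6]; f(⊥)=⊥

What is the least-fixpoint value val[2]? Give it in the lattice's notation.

Iteration log — 8 steps:
  step 1. node 0  ⊔preds=⊥  new=[-5,-2]  stable
  step 2. node 1  ⊔preds=[-5,3]  new=[-6,1]  old=⊥  +wl: 
  step 3. node 2  ⊔preds=[-6,3]  new=[-6,4]  old=⊥  +wl: 1
  step 4. node 3  ⊔preds=[-6,4]  new=[-6,6]  old=[-4,3]  +wl: 2
  step 5. node 1  ⊔preds=[-6,6]  new=[-6,4]  old=[-6,1]  +wl: 3
  step 6. node 2  ⊔preds=[-6,6]  new=[-6,6]  old=[-6,4]  +wl: 1
  step 7. node 3  ⊔preds=[-6,6]  new=[-6,6]  stable
  step 8. node 1  ⊔preds=[-6,6]  new=[-6,4]  stable

Least fixpoint reached:
  node 0: [-5,-2]
  node 1: [-6,4]
  node 2: [-6,6]
  node 3: [-6,6]

[-6,6]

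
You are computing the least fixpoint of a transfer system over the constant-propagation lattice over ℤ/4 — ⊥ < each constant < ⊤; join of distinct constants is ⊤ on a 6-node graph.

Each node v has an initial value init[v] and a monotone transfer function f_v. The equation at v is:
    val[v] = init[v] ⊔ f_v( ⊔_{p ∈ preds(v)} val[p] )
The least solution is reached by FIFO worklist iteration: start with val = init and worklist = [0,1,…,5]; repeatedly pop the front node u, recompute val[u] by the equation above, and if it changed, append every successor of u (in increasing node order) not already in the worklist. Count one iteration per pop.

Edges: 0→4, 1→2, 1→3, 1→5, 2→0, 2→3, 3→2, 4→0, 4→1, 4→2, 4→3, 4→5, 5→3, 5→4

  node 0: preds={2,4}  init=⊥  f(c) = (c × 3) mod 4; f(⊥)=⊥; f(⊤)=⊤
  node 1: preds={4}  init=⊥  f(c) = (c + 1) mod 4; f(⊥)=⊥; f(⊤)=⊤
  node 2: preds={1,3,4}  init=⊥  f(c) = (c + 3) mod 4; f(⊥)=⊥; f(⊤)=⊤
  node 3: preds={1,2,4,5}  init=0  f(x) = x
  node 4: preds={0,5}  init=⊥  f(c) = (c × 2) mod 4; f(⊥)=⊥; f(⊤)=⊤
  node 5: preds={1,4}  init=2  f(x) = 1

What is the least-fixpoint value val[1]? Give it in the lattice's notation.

Trace (18 dequeues):
  [1] u=0 | in ⊥ | out ⊥ | ==
  [2] u=1 | in ⊥ | out ⊥ | ==
  [3] u=2 | in 0 | out 3 | prev ⊥ | push {0}
  [4] u=3 | in ⊤ | out ⊤ | prev 0 | push {2}
  [5] u=4 | in 2 | out 0 | prev ⊥ | push {1,3}
  [6] u=5 | in 0 | out ⊤ | prev 2 | push {4}
  [7] u=0 | in ⊤ | out ⊤ | prev ⊥ | push {}
  [8] u=2 | in ⊤ | out ⊤ | prev 3 | push {0}
  [9] u=1 | in 0 | out 1 | prev ⊥ | push {2,5}
  [10] u=3 | in ⊤ | out ⊤ | ==
  [11] u=4 | in ⊤ | out ⊤ | prev 0 | push {1,3}
  [12] u=0 | in ⊤ | out ⊤ | ==
  [13] u=2 | in ⊤ | out ⊤ | ==
  [14] u=5 | in ⊤ | out ⊤ | ==
  [15] u=1 | in ⊤ | out ⊤ | prev 1 | push {2,5}
  [16] u=3 | in ⊤ | out ⊤ | ==
  [17] u=2 | in ⊤ | out ⊤ | ==
  [18] u=5 | in ⊤ | out ⊤ | ==

Converged values:
  [0] ⊤
  [1] ⊤
  [2] ⊤
  [3] ⊤
  [4] ⊤
  [5] ⊤

⊤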